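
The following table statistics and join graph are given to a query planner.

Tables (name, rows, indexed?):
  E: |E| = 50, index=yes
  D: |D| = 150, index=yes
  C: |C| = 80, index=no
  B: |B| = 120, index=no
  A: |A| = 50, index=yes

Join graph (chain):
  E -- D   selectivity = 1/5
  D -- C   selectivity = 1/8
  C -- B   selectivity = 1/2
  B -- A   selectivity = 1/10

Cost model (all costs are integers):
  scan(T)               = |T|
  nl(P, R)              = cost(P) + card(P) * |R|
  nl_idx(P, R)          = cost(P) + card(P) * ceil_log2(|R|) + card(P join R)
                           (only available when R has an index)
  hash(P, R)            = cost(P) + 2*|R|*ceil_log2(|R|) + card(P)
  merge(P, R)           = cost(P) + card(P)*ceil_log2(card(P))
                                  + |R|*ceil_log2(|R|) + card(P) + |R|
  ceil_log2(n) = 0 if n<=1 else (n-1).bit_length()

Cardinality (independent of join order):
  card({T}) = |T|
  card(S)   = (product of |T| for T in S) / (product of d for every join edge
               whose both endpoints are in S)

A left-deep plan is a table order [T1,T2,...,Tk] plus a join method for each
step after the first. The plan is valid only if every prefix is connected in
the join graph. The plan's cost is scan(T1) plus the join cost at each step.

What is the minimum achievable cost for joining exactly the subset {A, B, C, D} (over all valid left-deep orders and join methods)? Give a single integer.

28960

Selinger DP over subsets of {A,B,C,D}:
  {D}: scan cost=150, card=150
  {C}: scan cost=80, card=80
  {B}: scan cost=120, card=120
  {A}: scan cost=50, card=50
  {CD}: card=1500; try (C,hash)→1420, (D,merge)→2070, (C,merge)→2140, (D,nl_idx)→2220, (D,hash)→2560, (D,nl)→12080 …(+1); best=1420 via (C,hash)
  {BC}: card=4800; try (C,hash)→1360, (B,merge)→1680, (C,merge)→1720, (B,hash)→1840, (B,nl)→9680, (C,nl)→9720; best=1360 via (C,hash)
  {AB}: card=600; try (A,hash)→840, (B,merge)→1360, (A,merge)→1430, (A,nl_idx)→1440, (B,hash)→1780, (B,nl)→6050 …(+1); best=840 via (A,hash)
  {BCD}: card=90000; try (B,hash)→4600, (D,hash)→8560, (B,merge)→20380, (D,merge)→69910, (D,nl_idx)→129760, (B,nl)→181420 …(+1); best=4600 via (B,hash)
  {ABC}: card=24000; try (C,hash)→2560, (A,hash)→6760, (C,merge)→8080, (C,nl)→48840, (A,nl_idx)→54160, (A,merge)→68910 …(+1); best=2560 via (C,hash)
  {ABCD}: card=450000; try (D,hash)→28960, (A,hash)→95200, (D,merge)→387910, (D,nl_idx)→644560, (A,nl_idx)→994600, (A,merge)→1624950 …(+2); best=28960 via (D,hash)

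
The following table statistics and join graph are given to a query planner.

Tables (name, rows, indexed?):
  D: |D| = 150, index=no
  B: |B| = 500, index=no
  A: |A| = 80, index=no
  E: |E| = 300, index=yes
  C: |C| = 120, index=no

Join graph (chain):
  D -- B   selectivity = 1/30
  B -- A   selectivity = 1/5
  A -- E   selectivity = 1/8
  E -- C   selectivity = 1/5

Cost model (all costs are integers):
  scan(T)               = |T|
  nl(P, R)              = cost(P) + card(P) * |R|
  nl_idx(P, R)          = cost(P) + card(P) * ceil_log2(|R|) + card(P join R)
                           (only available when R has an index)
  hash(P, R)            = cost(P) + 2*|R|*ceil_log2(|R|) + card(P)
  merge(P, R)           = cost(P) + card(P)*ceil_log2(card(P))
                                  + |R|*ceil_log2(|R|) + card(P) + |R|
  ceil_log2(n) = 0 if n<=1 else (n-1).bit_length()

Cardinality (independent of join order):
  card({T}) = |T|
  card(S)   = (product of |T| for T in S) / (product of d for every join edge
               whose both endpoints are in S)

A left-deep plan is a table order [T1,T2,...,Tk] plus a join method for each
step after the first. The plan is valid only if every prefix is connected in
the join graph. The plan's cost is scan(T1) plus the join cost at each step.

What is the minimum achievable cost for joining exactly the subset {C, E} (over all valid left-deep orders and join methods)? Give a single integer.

2280

Selinger DP over subsets of {C,E}:
  {E}: scan cost=300, card=300
  {C}: scan cost=120, card=120
  {CE}: card=7200; try (C,hash)→2280, (E,merge)→4080, (C,merge)→4260, (E,hash)→5640, (E,nl_idx)→8400, (E,nl)→36120 …(+1); best=2280 via (C,hash)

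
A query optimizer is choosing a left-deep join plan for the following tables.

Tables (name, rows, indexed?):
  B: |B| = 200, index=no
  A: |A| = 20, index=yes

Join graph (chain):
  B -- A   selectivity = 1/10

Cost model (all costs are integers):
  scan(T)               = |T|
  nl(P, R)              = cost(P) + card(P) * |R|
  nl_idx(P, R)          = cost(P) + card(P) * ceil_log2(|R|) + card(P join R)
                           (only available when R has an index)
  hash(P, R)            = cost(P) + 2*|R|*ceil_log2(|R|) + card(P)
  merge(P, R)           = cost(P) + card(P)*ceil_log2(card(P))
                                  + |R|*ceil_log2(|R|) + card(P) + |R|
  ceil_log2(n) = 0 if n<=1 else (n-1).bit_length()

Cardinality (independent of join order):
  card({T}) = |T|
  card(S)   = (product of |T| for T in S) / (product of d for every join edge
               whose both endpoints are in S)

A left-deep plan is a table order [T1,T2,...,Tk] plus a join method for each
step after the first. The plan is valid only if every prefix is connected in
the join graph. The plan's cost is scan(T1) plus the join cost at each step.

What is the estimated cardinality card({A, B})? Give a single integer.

400

Tables in S: A(20), B(200)
Edges inside S: B-A(d=10)
numerator = 20 * 200 = 4000
denominator = 10 = 10
card(S) = 4000 / 10 = 400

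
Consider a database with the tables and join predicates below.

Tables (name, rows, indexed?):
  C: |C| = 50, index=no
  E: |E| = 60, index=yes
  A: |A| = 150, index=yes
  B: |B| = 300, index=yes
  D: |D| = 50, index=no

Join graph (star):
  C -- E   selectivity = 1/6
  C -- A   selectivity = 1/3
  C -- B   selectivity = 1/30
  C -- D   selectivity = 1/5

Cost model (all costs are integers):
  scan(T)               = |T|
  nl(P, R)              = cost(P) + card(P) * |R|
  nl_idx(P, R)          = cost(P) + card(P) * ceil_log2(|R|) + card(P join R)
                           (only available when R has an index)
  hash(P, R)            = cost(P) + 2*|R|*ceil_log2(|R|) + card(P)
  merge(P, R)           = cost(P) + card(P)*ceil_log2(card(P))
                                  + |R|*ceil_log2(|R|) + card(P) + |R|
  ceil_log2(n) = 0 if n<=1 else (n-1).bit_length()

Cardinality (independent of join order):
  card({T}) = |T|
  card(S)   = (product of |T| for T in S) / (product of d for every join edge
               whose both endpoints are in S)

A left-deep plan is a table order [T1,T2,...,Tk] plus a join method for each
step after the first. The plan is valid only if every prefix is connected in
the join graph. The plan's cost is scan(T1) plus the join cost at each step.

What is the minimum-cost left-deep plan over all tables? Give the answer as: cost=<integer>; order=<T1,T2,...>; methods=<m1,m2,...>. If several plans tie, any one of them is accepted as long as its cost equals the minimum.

cost=60220; order=C,B,D,E,A; methods=nl_idx,hash,hash,hash

Selinger DP (subsets sized 1..n):
  {C}: scan cost=50, card=50
  {E}: scan cost=60, card=60
  {A}: scan cost=150, card=150
  {B}: scan cost=300, card=300
  {D}: scan cost=50, card=50
  {CE}: card=500; try (C,hash)→720, (E,hash)→820, (E,merge)→820, (C,merge)→830, (E,nl_idx)→850, (E,nl)→3050 …(+1); best=720 via (C,hash)
  {AC}: card=2500; try (C,hash)→900, (A,merge)→1750, (C,merge)→1850, (A,hash)→2500, (A,nl_idx)→2950, (A,nl)→7550 …(+1); best=900 via (C,hash)
  {BC}: card=500; try (B,nl_idx)→1000, (C,hash)→1200, (B,merge)→3400, (C,merge)→3650, (B,hash)→5500, (B,nl)→15050 …(+1); best=1000 via (B,nl_idx)
  {CD}: card=500; try (D,hash)→700, (C,hash)→700, (D,merge)→750, (C,merge)→750, (D,nl)→2550, (C,nl)→2550; best=700 via (D,hash)
  {ACE}: card=25000; try (A,hash)→3620, (E,hash)→4120, (A,merge)→7070, (A,nl_idx)→29720, (E,merge)→33820, (E,nl_idx)→40900 …(+2); best=3620 via (A,hash)
  {BCE}: card=5000; try (E,hash)→2220, (E,merge)→6420, (B,hash)→6620, (B,merge)→8720, (E,nl_idx)→9000, (B,nl_idx)→10220 …(+2); best=2220 via (E,hash)
  {CDE}: card=5000; try (D,hash)→1820, (E,hash)→1920, (D,merge)→6070, (E,merge)→6120, (E,nl_idx)→8700, (D,nl)→25720 …(+1); best=1820 via (D,hash)
  {ABC}: card=25000; try (A,hash)→3900, (A,merge)→7350, (B,hash)→8800, (A,nl_idx)→30000, (B,merge)→36400, (B,nl_idx)→48400 …(+2); best=3900 via (A,hash)
  {ACD}: card=25000; try (A,hash)→3600, (D,hash)→4000, (A,merge)→7050, (A,nl_idx)→29700, (D,merge)→33750, (A,nl)→75700 …(+1); best=3600 via (A,hash)
  {BCD}: card=5000; try (D,hash)→2100, (D,merge)→6350, (B,hash)→6600, (B,merge)→8700, (B,nl_idx)→10200, (D,nl)→26000 …(+1); best=2100 via (D,hash)
  {ABCE}: card=250000; try (A,hash)→9620, (E,hash)→29620, (B,hash)→34020, (A,merge)→73570, (A,nl_idx)→292220, (E,nl_idx)→403900 …(+6); best=9620 via (A,hash)
  {ACDE}: card=250000; try (A,hash)→9220, (D,hash)→29220, (E,hash)→29320, (A,merge)→73170, (A,nl_idx)→291820, (E,nl_idx)→403600 …(+5); best=9220 via (A,hash)
  {BCDE}: card=50000; try (E,hash)→7820, (D,hash)→7820, (B,hash)→12220, (E,merge)→72520, (D,merge)→72570, (B,merge)→74820 …(+5); best=7820 via (E,hash)
  {ABCD}: card=250000; try (A,hash)→9500, (D,hash)→29500, (B,hash)→34000, (A,merge)→73450, (A,nl_idx)→292100, (D,merge)→404250 …(+5); best=9500 via (A,hash)
  {ABCDE}: card=2500000; try (A,hash)→60220, (E,hash)→260220, (D,hash)→260220, (B,hash)→264620, (A,merge)→859170, (A,nl_idx)→2907820 …(+9); best=60220 via (A,hash)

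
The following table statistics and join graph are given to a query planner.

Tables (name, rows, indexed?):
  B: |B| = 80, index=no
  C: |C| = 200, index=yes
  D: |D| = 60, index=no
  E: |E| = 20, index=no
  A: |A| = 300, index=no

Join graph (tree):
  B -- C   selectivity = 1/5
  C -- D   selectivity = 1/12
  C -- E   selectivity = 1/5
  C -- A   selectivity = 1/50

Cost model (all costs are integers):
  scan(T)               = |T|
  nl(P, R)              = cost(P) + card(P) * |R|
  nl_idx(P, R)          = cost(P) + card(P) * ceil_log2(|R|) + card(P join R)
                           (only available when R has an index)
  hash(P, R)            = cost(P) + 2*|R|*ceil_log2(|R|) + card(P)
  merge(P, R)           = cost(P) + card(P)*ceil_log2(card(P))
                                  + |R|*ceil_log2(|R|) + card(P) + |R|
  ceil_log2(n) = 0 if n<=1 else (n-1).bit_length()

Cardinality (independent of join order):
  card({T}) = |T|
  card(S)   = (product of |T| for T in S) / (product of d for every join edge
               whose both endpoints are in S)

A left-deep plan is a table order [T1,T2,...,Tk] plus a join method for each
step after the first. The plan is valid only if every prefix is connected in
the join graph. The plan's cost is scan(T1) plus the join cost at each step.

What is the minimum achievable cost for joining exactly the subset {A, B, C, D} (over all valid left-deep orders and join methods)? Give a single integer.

12840

Selinger DP over subsets of {A,B,C,D}:
  {B}: scan cost=80, card=80
  {C}: scan cost=200, card=200
  {D}: scan cost=60, card=60
  {A}: scan cost=300, card=300
  {BC}: card=3200; try (B,hash)→1520, (C,merge)→2520, (B,merge)→2640, (C,hash)→3360, (C,nl_idx)→3920, (C,nl)→16080 …(+1); best=1520 via (B,hash)
  {CD}: card=1000; try (D,hash)→1120, (C,nl_idx)→1540, (C,merge)→2280, (D,merge)→2420, (C,hash)→3320, (C,nl)→12060 …(+1); best=1120 via (D,hash)
  {AC}: card=1200; try (C,hash)→3800, (C,nl_idx)→3900, (A,merge)→5000, (C,merge)→5100, (A,hash)→5800, (A,nl)→60200 …(+1); best=3800 via (C,hash)
  {BCD}: card=16000; try (B,hash)→3240, (D,hash)→5440, (B,merge)→12760, (D,merge)→43540, (B,nl)→81120, (D,nl)→193520; best=3240 via (B,hash)
  {ABC}: card=19200; try (B,hash)→6120, (A,hash)→10120, (B,merge)→18840, (A,merge)→46120, (B,nl)→99800, (A,nl)→961520; best=6120 via (B,hash)
  {ACD}: card=6000; try (D,hash)→5720, (A,hash)→7520, (A,merge)→15120, (D,merge)→18620, (D,nl)→75800, (A,nl)→301120; best=5720 via (D,hash)
  {ABCD}: card=96000; try (B,hash)→12840, (A,hash)→24640, (D,hash)→26040, (B,merge)→90360, (A,merge)→246240, (D,merge)→313740 …(+3); best=12840 via (B,hash)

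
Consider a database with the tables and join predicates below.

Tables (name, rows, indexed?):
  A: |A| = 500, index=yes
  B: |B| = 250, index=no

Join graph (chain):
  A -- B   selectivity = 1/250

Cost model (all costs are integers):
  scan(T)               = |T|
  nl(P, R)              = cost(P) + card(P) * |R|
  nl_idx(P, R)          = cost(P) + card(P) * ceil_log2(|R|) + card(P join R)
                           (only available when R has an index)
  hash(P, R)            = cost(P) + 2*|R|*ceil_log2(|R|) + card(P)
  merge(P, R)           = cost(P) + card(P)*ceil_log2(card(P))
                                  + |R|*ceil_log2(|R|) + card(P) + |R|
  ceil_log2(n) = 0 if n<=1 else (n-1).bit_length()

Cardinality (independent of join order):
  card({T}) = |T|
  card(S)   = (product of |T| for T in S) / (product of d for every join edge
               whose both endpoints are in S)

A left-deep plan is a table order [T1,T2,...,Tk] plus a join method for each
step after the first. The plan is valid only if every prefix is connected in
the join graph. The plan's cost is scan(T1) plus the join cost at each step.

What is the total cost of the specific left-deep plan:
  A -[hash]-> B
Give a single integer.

step 1: scan A: cost=500, card=500
step 2: join B via hash
    card(P join B) = 500*250/(250) = 500
    cost = 500 + 2*250*8 + 500 = 5000

5000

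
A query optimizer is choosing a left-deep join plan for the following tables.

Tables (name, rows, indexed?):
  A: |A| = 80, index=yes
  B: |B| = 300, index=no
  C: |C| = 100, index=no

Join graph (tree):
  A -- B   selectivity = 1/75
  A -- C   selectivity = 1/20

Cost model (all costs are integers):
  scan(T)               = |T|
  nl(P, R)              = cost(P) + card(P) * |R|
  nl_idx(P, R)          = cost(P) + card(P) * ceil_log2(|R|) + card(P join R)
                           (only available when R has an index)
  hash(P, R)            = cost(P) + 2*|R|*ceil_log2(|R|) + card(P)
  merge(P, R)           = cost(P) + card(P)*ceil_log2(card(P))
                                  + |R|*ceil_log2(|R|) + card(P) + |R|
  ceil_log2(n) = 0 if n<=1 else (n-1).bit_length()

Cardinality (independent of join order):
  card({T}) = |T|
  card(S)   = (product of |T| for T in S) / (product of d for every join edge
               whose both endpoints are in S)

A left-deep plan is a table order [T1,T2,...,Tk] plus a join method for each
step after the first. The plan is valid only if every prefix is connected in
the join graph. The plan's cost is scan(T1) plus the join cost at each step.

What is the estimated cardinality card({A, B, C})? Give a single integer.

1600

Tables in S: A(80), B(300), C(100)
Edges inside S: A-B(d=75), A-C(d=20)
numerator = 80 * 300 * 100 = 2400000
denominator = 75 * 20 = 1500
card(S) = 2400000 / 1500 = 1600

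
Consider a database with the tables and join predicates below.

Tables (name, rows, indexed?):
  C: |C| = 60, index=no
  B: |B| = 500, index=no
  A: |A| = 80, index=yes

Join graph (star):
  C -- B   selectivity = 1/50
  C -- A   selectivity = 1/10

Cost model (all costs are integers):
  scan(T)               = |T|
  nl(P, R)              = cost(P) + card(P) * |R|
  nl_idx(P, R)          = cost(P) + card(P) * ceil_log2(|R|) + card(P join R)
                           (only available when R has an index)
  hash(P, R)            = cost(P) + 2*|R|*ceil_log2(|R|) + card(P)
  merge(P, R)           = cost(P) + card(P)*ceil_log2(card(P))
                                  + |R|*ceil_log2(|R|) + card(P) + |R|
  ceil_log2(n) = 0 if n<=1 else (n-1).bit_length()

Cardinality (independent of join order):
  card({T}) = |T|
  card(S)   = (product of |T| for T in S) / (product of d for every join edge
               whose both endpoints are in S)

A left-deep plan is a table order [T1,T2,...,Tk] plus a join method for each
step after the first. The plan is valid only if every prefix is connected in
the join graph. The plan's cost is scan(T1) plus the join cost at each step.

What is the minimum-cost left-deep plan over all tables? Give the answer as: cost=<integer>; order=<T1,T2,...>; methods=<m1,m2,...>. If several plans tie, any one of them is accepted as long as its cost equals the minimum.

cost=3440; order=B,C,A; methods=hash,hash

Selinger DP (subsets sized 1..n):
  {C}: scan cost=60, card=60
  {B}: scan cost=500, card=500
  {A}: scan cost=80, card=80
  {BC}: card=600; try (C,hash)→1720, (B,merge)→5480, (C,merge)→5920, (B,hash)→9120, (B,nl)→30060, (C,nl)→30500; best=1720 via (C,hash)
  {AC}: card=480; try (C,hash)→880, (A,nl_idx)→960, (A,merge)→1120, (C,merge)→1140, (A,hash)→1240, (A,nl)→4860 …(+1); best=880 via (C,hash)
  {ABC}: card=4800; try (A,hash)→3440, (A,merge)→8960, (B,hash)→10360, (B,merge)→10680, (A,nl_idx)→10720, (A,nl)→49720 …(+1); best=3440 via (A,hash)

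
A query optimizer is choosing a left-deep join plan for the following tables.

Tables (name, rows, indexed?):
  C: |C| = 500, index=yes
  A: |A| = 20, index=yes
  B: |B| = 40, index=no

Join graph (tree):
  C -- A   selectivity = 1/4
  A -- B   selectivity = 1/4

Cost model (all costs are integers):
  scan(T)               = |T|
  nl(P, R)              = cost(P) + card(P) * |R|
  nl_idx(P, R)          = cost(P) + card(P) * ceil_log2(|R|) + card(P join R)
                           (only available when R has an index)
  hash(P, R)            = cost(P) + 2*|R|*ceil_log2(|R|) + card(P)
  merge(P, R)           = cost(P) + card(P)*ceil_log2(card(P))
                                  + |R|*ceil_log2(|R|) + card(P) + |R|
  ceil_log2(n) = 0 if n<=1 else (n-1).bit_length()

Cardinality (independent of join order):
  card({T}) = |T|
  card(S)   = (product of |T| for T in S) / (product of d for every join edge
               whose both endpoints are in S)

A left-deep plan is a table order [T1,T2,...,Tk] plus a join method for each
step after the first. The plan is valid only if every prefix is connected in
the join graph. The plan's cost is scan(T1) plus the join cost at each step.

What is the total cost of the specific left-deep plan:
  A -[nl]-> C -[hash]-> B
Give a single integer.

13000

step 1: scan A: cost=20, card=20
step 2: join C via nl
    card(P join C) = 20*500/(4) = 2500
    cost = 20 + 20*500 = 10020
step 3: join B via hash
    card(P join B) = 2500*40/(4) = 25000
    cost = 10020 + 2*40*6 + 2500 = 13000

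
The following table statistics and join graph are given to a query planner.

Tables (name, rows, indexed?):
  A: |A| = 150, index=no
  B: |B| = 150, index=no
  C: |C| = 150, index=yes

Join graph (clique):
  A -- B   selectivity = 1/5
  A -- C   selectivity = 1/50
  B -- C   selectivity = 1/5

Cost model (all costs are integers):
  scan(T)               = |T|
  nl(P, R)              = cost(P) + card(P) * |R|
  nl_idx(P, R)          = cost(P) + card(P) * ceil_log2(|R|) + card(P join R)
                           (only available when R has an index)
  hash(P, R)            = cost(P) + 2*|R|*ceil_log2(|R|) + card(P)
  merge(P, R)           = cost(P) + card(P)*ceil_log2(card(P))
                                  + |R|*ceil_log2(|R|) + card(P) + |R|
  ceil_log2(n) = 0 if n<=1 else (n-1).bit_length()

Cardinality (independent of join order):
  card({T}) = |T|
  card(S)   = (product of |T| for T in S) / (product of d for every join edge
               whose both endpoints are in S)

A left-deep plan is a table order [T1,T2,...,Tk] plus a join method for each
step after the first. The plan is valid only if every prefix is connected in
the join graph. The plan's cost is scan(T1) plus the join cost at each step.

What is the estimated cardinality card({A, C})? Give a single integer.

450

Tables in S: A(150), C(150)
Edges inside S: A-C(d=50)
numerator = 150 * 150 = 22500
denominator = 50 = 50
card(S) = 22500 / 50 = 450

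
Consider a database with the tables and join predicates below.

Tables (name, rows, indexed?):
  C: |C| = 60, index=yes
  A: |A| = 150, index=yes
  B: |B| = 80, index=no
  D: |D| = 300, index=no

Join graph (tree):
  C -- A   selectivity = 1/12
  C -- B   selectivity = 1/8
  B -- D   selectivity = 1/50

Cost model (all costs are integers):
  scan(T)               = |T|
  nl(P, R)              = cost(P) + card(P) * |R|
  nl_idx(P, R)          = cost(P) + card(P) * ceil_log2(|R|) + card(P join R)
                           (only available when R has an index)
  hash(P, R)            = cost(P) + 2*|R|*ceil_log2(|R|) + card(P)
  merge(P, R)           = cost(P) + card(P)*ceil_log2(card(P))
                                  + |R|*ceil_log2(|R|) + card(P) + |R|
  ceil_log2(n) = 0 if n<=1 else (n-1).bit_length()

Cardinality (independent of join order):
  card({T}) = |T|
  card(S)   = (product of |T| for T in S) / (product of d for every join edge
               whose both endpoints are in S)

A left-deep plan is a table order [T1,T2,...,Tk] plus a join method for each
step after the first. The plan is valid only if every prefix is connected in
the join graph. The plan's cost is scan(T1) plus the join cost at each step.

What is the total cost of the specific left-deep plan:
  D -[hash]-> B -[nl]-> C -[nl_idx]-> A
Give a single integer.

104320

step 1: scan D: cost=300, card=300
step 2: join B via hash
    card(P join B) = 300*80/(50) = 480
    cost = 300 + 2*80*7 + 300 = 1720
step 3: join C via nl
    card(P join C) = 480*60/(8) = 3600
    cost = 1720 + 480*60 = 30520
step 4: join A via nl_idx
    card(P join A) = 3600*150/(12) = 45000
    cost = 30520 + 3600*8 + 45000 = 104320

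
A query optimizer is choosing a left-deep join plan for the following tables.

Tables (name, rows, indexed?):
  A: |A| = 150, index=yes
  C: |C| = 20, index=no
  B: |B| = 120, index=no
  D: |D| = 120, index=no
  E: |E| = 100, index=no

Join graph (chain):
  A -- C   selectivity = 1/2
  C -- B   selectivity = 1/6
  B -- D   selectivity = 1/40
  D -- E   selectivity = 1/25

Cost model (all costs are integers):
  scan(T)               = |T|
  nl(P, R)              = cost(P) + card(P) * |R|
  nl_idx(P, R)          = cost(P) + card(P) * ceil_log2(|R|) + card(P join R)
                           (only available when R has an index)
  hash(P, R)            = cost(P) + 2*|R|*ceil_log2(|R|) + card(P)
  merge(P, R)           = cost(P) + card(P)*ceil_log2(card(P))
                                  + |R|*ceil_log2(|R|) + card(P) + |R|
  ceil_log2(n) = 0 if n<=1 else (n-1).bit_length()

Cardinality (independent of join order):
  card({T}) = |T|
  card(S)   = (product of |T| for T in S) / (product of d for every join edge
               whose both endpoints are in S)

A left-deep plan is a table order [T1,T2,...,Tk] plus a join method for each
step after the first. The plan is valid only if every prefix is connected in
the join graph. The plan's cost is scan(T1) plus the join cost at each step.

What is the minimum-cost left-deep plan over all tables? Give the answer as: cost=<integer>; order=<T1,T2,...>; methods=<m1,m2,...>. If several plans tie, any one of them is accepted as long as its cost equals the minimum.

Selinger DP (subsets sized 1..n):
  {A}: scan cost=150, card=150
  {C}: scan cost=20, card=20
  {B}: scan cost=120, card=120
  {D}: scan cost=120, card=120
  {E}: scan cost=100, card=100
  {AC}: card=1500; try (C,hash)→500, (A,merge)→1490, (C,merge)→1620, (A,nl_idx)→1680, (A,hash)→2440, (A,nl)→3020 …(+1); best=500 via (C,hash)
  {BC}: card=400; try (C,hash)→440, (B,merge)→1100, (C,merge)→1200, (B,hash)→1720, (B,nl)→2420, (C,nl)→2520; best=440 via (C,hash)
  {BD}: card=360; try (D,hash)→1920, (B,hash)→1920, (D,merge)→2040, (B,merge)→2040, (D,nl)→14520, (B,nl)→14520; best=1920 via (D,hash)
  {DE}: card=480; try (E,hash)→1640, (D,merge)→1860, (E,merge)→1880, (D,hash)→1880, (D,nl)→12100, (E,nl)→12120; best=1640 via (E,hash)
  {ABC}: card=30000; try (A,hash)→3240, (B,hash)→3680, (A,merge)→5790, (B,merge)→19460, (A,nl_idx)→33640, (A,nl)→60440 …(+1); best=3240 via (A,hash)
  {BCD}: card=1200; try (C,hash)→2480, (D,hash)→2520, (D,merge)→5400, (C,merge)→5640, (C,nl)→9120, (D,nl)→48440; best=2480 via (C,hash)
  {BDE}: card=1440; try (E,hash)→3680, (B,hash)→3800, (E,merge)→6320, (B,merge)→7400, (E,nl)→37920, (B,nl)→59240; best=3680 via (E,hash)
  {ABCD}: card=90000; try (A,hash)→6080, (A,merge)→18230, (D,hash)→34920, (A,nl_idx)→102080, (A,nl)→182480, (D,merge)→484200 …(+1); best=6080 via (A,hash)
  {BCDE}: card=4800; try (E,hash)→5080, (C,hash)→5320, (E,merge)→17680, (C,merge)→21080, (C,nl)→32480, (E,nl)→122480; best=5080 via (E,hash)
  {ABCDE}: card=360000; try (A,hash)→12280, (A,merge)→73630, (E,hash)→97480, (A,nl_idx)→403480, (A,nl)→725080, (E,merge)→1626880 …(+1); best=12280 via (A,hash)

cost=12280; order=B,D,C,E,A; methods=hash,hash,hash,hash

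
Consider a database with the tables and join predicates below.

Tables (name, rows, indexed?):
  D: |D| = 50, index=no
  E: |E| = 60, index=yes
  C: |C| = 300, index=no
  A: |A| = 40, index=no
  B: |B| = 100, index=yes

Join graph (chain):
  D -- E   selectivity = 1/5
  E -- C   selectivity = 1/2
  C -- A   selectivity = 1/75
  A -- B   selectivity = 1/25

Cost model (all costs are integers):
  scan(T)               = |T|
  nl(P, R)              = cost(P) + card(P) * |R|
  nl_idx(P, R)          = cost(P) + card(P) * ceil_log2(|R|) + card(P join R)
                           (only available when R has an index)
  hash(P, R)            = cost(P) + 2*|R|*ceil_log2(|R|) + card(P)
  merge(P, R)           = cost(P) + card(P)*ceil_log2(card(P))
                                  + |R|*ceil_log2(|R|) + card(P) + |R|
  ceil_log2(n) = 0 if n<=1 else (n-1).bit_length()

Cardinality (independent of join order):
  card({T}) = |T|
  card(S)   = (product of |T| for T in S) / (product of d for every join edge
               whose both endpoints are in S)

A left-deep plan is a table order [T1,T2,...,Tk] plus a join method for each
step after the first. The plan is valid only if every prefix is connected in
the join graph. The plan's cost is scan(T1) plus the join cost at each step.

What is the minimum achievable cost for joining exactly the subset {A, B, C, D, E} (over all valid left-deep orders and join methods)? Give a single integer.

23800

Selinger DP over subsets of {A,B,C,D,E}:
  {D}: scan cost=50, card=50
  {E}: scan cost=60, card=60
  {C}: scan cost=300, card=300
  {A}: scan cost=40, card=40
  {B}: scan cost=100, card=100
  {DE}: card=600; try (D,hash)→720, (E,hash)→820, (E,merge)→820, (D,merge)→830, (E,nl_idx)→950, (E,nl)→3050 …(+1); best=720 via (D,hash)
  {CE}: card=9000; try (E,hash)→1320, (C,merge)→3480, (E,merge)→3720, (C,hash)→5520, (E,nl_idx)→11100, (C,nl)→18060 …(+1); best=1320 via (E,hash)
  {AC}: card=160; try (A,hash)→1080, (C,merge)→3320, (A,merge)→3580, (C,hash)→5480, (C,nl)→12040, (A,nl)→12300; best=1080 via (A,hash)
  {AB}: card=160; try (B,nl_idx)→480, (A,hash)→680, (B,merge)→1120, (A,merge)→1180, (B,hash)→1480, (B,nl)→4040 …(+1); best=480 via (B,nl_idx)
  {CDE}: card=90000; try (C,hash)→6720, (C,merge)→10320, (D,hash)→10920, (D,merge)→136670, (C,nl)→180720, (D,nl)→451320; best=6720 via (C,hash)
  {ACE}: card=4800; try (E,hash)→1960, (E,merge)→2940, (E,nl_idx)→6840, (E,nl)→10680, (A,hash)→10800, (A,merge)→136600 …(+1); best=1960 via (E,hash)
  {ABC}: card=640; try (B,hash)→2640, (B,nl_idx)→2840, (B,merge)→3320, (C,merge)→4920, (C,hash)→6040, (B,nl)→17080 …(+1); best=2640 via (B,hash)
  {ACDE}: card=48000; try (D,hash)→7360, (D,merge)→69510, (A,hash)→97200, (D,nl)→241960, (A,merge)→1627000, (A,nl)→3606720; best=7360 via (D,hash)
  {ABCE}: card=19200; try (E,hash)→4000, (B,hash)→8160, (E,merge)→10100, (E,nl_idx)→25680, (E,nl)→41040, (B,nl_idx)→54760 …(+2); best=4000 via (E,hash)
  {ABCDE}: card=192000; try (D,hash)→23800, (B,hash)→56760, (D,merge)→311550, (B,nl_idx)→535360, (B,merge)→824160, (D,nl)→964000 …(+1); best=23800 via (D,hash)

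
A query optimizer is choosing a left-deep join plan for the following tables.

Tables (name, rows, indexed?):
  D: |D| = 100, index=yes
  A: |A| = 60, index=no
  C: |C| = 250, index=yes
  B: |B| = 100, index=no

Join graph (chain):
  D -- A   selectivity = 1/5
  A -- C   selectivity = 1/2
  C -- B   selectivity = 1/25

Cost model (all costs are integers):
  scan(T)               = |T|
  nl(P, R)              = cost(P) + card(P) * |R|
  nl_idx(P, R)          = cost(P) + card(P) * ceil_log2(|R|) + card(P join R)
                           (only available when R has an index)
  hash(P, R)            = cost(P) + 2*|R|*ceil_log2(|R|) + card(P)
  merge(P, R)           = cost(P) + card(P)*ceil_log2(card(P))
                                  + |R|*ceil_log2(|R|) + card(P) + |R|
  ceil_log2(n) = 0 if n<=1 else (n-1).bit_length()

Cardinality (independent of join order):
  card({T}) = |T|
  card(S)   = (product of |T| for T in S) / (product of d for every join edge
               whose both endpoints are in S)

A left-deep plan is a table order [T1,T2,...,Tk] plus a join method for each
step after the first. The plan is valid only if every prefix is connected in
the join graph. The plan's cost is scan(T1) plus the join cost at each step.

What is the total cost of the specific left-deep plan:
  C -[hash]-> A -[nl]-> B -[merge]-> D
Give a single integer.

step 1: scan C: cost=250, card=250
step 2: join A via hash
    card(P join A) = 250*60/(2) = 7500
    cost = 250 + 2*60*6 + 250 = 1220
step 3: join B via nl
    card(P join B) = 7500*100/(25) = 30000
    cost = 1220 + 7500*100 = 751220
step 4: join D via merge
    card(P join D) = 30000*100/(5) = 600000
    cost = 751220 + 30000*15 + 100*7 + 30000 + 100 = 1232020

1232020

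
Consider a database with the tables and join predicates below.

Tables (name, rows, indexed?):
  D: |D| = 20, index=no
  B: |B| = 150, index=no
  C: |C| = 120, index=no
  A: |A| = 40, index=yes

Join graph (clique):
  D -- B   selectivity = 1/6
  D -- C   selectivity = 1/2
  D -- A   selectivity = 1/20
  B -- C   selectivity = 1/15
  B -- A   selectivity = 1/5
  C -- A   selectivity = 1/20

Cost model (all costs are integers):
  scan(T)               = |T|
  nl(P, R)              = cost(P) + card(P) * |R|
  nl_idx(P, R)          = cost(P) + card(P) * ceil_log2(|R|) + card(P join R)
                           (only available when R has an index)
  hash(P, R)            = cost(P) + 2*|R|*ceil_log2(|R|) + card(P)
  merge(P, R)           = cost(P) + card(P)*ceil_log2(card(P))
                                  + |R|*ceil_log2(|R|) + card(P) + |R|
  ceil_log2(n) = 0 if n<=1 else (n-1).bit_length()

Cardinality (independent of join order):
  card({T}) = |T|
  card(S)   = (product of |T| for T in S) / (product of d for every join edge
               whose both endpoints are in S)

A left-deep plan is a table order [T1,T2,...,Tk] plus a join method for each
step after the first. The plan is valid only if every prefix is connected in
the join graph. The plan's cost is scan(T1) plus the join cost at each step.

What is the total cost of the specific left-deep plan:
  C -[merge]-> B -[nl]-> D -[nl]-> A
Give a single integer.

step 1: scan C: cost=120, card=120
step 2: join B via merge
    card(P join B) = 120*150/(15) = 1200
    cost = 120 + 120*7 + 150*8 + 120 + 150 = 2430
step 3: join D via nl
    card(P join D) = 1200*20/(6*2) = 2000
    cost = 2430 + 1200*20 = 26430
step 4: join A via nl
    card(P join A) = 2000*40/(20*5*20) = 40
    cost = 26430 + 2000*40 = 106430

106430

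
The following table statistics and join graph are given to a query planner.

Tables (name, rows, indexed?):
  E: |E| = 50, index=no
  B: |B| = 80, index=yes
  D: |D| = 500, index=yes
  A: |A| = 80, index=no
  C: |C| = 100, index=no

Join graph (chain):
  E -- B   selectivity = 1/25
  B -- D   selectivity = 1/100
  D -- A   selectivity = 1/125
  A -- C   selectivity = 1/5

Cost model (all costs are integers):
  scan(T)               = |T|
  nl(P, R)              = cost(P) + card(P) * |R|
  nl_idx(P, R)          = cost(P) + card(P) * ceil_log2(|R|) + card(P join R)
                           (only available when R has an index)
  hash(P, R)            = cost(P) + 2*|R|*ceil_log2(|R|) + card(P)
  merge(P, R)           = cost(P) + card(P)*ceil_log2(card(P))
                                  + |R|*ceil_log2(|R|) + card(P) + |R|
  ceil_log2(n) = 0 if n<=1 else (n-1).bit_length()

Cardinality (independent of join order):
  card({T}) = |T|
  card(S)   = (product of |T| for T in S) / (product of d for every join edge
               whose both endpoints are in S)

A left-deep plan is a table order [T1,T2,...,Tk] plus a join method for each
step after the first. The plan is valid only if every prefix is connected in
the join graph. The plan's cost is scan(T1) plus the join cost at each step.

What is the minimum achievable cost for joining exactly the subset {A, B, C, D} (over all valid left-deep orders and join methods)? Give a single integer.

Selinger DP over subsets of {A,B,C,D}:
  {B}: scan cost=80, card=80
  {D}: scan cost=500, card=500
  {A}: scan cost=80, card=80
  {C}: scan cost=100, card=100
  {BD}: card=400; try (D,nl_idx)→1200, (B,hash)→2120, (B,nl_idx)→4400, (D,merge)→5720, (B,merge)→6140, (D,hash)→9160 …(+2); best=1200 via (D,nl_idx)
  {AD}: card=320; try (D,nl_idx)→1120, (A,hash)→2120, (D,merge)→5720, (A,merge)→6140, (D,hash)→9160, (D,nl)→40080 …(+1); best=1120 via (D,nl_idx)
  {AC}: card=1600; try (A,hash)→1320, (C,merge)→1520, (A,merge)→1540, (C,hash)→1560, (C,nl)→8080, (A,nl)→8100; best=1320 via (A,hash)
  {ABD}: card=256; try (B,hash)→2560, (A,hash)→2720, (B,nl_idx)→3616, (B,merge)→4960, (A,merge)→5840, (B,nl)→26720 …(+1); best=2560 via (B,hash)
  {ACD}: card=6400; try (C,hash)→2840, (C,merge)→5120, (D,hash)→11920, (D,nl_idx)→22120, (D,merge)→25520, (C,nl)→33120 …(+1); best=2840 via (C,hash)
  {ABCD}: card=5120; try (C,hash)→4216, (C,merge)→5664, (B,hash)→10360, (C,nl)→28160, (B,nl_idx)→52760, (B,merge)→93080 …(+1); best=4216 via (C,hash)

4216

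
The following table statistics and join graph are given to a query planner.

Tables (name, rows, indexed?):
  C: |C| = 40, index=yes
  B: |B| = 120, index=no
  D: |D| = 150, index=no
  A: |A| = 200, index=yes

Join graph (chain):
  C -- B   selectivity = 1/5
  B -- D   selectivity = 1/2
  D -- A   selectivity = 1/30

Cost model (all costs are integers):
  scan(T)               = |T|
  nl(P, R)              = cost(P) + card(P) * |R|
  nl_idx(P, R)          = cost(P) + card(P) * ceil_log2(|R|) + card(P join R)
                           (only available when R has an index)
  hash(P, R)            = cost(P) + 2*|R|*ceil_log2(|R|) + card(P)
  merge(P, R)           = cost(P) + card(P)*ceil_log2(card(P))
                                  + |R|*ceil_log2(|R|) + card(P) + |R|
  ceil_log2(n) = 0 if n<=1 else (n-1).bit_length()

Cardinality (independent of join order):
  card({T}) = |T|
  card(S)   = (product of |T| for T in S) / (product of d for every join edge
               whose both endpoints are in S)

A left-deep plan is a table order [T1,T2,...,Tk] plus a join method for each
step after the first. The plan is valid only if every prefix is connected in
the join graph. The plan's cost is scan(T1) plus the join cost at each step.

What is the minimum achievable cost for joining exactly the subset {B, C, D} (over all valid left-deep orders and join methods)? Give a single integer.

Selinger DP over subsets of {B,C,D}:
  {C}: scan cost=40, card=40
  {B}: scan cost=120, card=120
  {D}: scan cost=150, card=150
  {BC}: card=960; try (C,hash)→720, (B,merge)→1280, (C,merge)→1360, (B,hash)→1760, (C,nl_idx)→1800, (B,nl)→4840 …(+1); best=720 via (C,hash)
  {BD}: card=9000; try (B,hash)→1980, (D,merge)→2430, (B,merge)→2460, (D,hash)→2640, (D,nl)→18120, (B,nl)→18150; best=1980 via (B,hash)
  {BCD}: card=72000; try (D,hash)→4080, (C,hash)→11460, (D,merge)→12630, (C,nl_idx)→127980, (C,merge)→137260, (D,nl)→144720 …(+1); best=4080 via (D,hash)

4080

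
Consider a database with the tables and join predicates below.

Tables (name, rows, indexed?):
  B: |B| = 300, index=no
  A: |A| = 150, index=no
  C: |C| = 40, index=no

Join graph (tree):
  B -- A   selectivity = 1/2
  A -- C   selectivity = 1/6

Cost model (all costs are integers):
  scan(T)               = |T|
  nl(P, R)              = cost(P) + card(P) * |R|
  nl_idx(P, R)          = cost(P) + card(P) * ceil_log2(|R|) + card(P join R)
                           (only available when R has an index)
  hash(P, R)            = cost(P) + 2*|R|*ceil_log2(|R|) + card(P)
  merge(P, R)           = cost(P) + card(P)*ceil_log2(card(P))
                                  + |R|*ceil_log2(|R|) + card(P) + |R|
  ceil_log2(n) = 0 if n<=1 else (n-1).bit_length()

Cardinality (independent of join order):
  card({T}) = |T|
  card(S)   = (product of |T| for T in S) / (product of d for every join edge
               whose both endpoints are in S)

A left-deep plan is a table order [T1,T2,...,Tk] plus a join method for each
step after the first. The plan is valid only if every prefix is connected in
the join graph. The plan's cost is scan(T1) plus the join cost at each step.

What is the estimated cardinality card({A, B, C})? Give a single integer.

150000

Tables in S: A(150), B(300), C(40)
Edges inside S: B-A(d=2), A-C(d=6)
numerator = 150 * 300 * 40 = 1800000
denominator = 2 * 6 = 12
card(S) = 1800000 / 12 = 150000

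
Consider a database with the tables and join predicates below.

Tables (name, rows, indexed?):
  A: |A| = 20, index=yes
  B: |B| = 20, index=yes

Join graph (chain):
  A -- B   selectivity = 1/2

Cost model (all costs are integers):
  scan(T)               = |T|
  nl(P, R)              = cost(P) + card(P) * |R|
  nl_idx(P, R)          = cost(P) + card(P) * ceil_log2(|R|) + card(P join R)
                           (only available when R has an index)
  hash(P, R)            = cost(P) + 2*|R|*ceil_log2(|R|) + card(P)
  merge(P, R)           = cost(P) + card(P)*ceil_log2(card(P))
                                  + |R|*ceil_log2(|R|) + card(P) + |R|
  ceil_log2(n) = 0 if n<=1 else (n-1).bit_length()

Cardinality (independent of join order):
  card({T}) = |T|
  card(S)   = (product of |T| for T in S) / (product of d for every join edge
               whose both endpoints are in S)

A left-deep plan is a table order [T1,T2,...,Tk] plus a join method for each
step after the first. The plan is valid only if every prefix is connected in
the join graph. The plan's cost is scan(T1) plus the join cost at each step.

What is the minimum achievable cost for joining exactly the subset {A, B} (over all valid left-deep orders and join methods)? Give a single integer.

Selinger DP over subsets of {A,B}:
  {A}: scan cost=20, card=20
  {B}: scan cost=20, card=20
  {AB}: card=200; try (B,hash)→240, (A,hash)→240, (B,merge)→260, (A,merge)→260, (B,nl_idx)→320, (A,nl_idx)→320 …(+2); best=240 via (B,hash)

240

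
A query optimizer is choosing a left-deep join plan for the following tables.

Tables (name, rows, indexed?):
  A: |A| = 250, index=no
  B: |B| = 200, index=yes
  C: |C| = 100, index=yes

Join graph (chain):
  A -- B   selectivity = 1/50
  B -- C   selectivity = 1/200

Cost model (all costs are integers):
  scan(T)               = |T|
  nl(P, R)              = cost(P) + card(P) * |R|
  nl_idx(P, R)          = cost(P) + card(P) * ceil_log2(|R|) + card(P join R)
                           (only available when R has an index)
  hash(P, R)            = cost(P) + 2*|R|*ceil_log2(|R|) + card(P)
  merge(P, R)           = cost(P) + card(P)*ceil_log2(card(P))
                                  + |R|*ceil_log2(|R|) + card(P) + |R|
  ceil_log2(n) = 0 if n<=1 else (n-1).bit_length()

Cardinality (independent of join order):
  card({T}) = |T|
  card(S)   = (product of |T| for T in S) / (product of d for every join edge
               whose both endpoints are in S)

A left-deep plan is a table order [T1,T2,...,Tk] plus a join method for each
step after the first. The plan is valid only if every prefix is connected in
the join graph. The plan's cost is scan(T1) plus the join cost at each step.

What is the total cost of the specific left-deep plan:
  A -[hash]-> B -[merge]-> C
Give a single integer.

15500

step 1: scan A: cost=250, card=250
step 2: join B via hash
    card(P join B) = 250*200/(50) = 1000
    cost = 250 + 2*200*8 + 250 = 3700
step 3: join C via merge
    card(P join C) = 1000*100/(200) = 500
    cost = 3700 + 1000*10 + 100*7 + 1000 + 100 = 15500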